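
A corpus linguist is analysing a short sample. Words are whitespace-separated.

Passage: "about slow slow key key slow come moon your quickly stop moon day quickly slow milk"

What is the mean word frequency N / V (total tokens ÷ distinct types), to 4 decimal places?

1.6000

N = 16 tokens, V = 10 types.
Mean frequency = N / V = 16 / 10 = 1.6000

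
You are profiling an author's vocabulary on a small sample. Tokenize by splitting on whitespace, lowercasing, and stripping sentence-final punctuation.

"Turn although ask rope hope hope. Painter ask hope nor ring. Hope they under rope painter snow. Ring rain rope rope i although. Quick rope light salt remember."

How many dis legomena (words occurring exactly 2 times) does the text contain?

Frequencies: rope:5, hope:4, although:2, ask:2, painter:2, ring:2, turn:1, nor:1, they:1, under:1, snow:1, rain:1, i:1, quick:1, light:1, salt:1, remember:1
Words with frequency 2: although, ask, painter, ring

4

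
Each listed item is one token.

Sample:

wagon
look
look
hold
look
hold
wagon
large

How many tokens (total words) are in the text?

Tokens: wagon, look, look, hold, look, hold, wagon, large
N = 8

8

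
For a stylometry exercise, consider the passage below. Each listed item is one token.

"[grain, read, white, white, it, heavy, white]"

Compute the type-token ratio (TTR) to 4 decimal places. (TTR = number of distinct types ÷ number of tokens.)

0.7143

N = 7 tokens, V = 5 types.
TTR = V / N = 5 / 7 = 0.7143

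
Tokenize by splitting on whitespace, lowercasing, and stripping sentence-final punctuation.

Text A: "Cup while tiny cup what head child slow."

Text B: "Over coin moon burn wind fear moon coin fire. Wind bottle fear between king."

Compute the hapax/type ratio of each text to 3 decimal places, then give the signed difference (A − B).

0.257

A: hapax=6, V=7, ratio=0.857
B: hapax=6, V=10, ratio=0.600
Difference = 0.857 − 0.600 = 0.257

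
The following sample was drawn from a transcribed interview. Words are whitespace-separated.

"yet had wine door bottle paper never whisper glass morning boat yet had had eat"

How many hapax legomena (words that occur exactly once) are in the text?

Frequencies: had:3, yet:2, wine:1, door:1, bottle:1, paper:1, never:1, whisper:1, glass:1, morning:1, boat:1, eat:1
Hapax (freq=1): boat, bottle, door, eat, glass, morning, never, paper, whisper, wine

10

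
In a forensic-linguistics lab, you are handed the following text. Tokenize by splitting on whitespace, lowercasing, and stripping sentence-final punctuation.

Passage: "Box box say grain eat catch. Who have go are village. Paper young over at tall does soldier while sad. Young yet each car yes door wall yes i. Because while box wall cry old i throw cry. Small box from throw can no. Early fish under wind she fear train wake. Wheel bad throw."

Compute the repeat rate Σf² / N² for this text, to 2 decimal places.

Frequencies: box:4, throw:3, young:2, while:2, yes:2, wall:2, i:2, cry:2, say:1, grain:1, eat:1, catch:1, who:1, have:1, go:1, are:1, village:1, paper:1, over:1, at:1, … (24 more, each freq 1)
Σf² = 85; N² = 3025
Repeat rate = 85 / 3025 = 0.03

0.03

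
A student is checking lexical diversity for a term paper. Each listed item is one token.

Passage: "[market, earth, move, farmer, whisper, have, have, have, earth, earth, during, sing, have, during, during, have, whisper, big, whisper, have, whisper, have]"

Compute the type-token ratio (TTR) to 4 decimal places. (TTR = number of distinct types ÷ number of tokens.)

N = 22 tokens, V = 9 types.
TTR = V / N = 9 / 22 = 0.4091

0.4091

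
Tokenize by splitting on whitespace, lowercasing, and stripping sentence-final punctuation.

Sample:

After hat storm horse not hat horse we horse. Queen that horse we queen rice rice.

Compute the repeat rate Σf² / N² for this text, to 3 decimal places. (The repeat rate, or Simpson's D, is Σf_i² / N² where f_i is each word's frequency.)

0.141

Frequencies: horse:4, hat:2, we:2, queen:2, rice:2, after:1, storm:1, not:1, that:1
Σf² = 36; N² = 256
Repeat rate = 36 / 256 = 0.141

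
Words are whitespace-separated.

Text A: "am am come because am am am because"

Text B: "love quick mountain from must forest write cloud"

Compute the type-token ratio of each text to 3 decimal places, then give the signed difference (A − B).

TTR(A) = 3/8 = 0.375
TTR(B) = 8/8 = 1.000
Difference = 0.375 − 1.000 = -0.625

-0.625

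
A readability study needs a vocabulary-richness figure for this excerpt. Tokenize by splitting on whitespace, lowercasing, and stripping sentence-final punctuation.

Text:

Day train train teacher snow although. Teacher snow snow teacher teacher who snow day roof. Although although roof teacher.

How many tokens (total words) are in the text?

19

Tokens: day, train, train, teacher, snow, although, teacher, snow, snow, teacher, teacher, who, snow, day, roof, although, although, roof, teacher
N = 19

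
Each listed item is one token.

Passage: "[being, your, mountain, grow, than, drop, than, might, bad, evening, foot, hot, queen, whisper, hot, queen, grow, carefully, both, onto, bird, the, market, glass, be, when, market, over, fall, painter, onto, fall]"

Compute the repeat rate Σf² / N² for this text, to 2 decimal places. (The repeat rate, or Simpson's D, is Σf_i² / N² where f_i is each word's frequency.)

Frequencies: grow:2, than:2, hot:2, queen:2, onto:2, market:2, fall:2, being:1, your:1, mountain:1, drop:1, might:1, bad:1, evening:1, foot:1, whisper:1, carefully:1, both:1, bird:1, the:1, … (5 more, each freq 1)
Σf² = 46; N² = 1024
Repeat rate = 46 / 1024 = 0.04

0.04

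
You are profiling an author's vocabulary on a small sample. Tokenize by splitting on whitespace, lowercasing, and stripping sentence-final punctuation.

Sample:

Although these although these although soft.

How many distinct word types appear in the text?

3

Distinct types: {although, soft, these}
V = 3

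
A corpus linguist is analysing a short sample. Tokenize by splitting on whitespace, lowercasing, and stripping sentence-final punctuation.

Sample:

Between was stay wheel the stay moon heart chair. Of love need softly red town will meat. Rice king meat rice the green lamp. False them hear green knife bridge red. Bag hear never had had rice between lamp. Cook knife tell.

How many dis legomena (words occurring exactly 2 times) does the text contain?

10

Frequencies: rice:3, between:2, stay:2, the:2, red:2, meat:2, green:2, lamp:2, hear:2, knife:2, had:2, was:1, wheel:1, moon:1, heart:1, chair:1, of:1, love:1, need:1, softly:1, … (10 more, each freq 1)
Words with frequency 2: between, green, had, hear, knife, lamp, meat, red, stay, the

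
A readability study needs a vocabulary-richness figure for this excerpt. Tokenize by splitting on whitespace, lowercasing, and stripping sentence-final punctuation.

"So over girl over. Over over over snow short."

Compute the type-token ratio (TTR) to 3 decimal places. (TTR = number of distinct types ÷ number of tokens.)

N = 9 tokens, V = 5 types.
TTR = V / N = 5 / 9 = 0.556

0.556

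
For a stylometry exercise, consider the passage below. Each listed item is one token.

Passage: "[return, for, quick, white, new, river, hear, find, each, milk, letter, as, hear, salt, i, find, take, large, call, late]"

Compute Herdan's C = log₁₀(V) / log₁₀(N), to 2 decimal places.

0.96

N = 20, V = 18.
log₁₀(V) = 1.255273, log₁₀(N) = 1.301030
C = 1.255273 / 1.301030 = 0.96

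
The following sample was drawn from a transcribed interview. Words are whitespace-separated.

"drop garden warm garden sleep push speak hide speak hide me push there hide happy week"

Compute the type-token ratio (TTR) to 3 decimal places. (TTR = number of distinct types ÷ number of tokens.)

0.688

N = 16 tokens, V = 11 types.
TTR = V / N = 11 / 16 = 0.688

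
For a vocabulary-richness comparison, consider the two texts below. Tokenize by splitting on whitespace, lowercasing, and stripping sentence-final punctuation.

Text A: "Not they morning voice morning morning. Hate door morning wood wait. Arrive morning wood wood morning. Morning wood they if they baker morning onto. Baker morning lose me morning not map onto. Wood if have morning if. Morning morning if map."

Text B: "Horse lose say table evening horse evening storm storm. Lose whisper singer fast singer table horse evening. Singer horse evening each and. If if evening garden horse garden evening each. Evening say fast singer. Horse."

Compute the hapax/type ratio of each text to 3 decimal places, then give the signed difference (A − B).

0.346

A: hapax=8, V=16, ratio=0.500
B: hapax=2, V=13, ratio=0.154
Difference = 0.500 − 0.154 = 0.346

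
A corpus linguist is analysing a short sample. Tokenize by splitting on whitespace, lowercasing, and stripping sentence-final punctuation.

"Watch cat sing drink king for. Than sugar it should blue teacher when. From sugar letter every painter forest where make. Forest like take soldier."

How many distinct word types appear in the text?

23

Distinct types: {blue, cat, drink, every, for, forest, from, it, king, letter, like, make, painter, should, sing, soldier, sugar, take, teacher, than, watch, when, where}
V = 23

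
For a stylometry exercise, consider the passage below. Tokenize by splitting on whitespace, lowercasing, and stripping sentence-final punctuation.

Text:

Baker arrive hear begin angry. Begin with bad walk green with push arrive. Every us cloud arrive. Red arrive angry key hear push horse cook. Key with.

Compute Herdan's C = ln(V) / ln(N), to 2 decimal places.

N = 27, V = 17.
ln(V) = 2.833213, ln(N) = 3.295837
C = 2.833213 / 3.295837 = 0.86

0.86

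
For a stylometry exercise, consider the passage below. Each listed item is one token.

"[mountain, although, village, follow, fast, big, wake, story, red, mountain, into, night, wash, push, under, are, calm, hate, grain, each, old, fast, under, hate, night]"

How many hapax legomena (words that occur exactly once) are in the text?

15

Frequencies: mountain:2, fast:2, night:2, under:2, hate:2, although:1, village:1, follow:1, big:1, wake:1, story:1, red:1, into:1, wash:1, push:1, are:1, calm:1, grain:1, each:1, old:1
Hapax (freq=1): although, are, big, calm, each, follow, grain, into, old, push, red, story, village, wake, wash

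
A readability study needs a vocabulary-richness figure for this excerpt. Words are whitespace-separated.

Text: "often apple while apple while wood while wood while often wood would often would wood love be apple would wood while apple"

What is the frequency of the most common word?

5

Frequencies: while:5, wood:5, apple:4, often:3, would:3, love:1, be:1
Most common: 'while' with frequency 5.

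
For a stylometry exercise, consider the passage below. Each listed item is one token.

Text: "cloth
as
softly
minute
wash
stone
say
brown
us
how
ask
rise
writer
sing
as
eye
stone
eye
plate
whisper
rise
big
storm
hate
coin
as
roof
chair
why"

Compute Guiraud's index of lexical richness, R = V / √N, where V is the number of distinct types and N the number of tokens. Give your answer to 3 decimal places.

4.457

N = 29, V = 24.
√N = 5.385165
R = 24 / 5.385165 = 4.457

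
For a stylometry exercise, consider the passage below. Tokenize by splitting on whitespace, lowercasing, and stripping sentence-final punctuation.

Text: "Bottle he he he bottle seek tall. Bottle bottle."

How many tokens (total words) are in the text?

9

Tokens: bottle, he, he, he, bottle, seek, tall, bottle, bottle
N = 9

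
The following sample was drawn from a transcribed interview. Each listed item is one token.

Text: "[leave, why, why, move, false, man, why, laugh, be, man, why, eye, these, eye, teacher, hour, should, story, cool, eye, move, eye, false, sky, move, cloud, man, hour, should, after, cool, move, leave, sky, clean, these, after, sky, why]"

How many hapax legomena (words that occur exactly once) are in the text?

6

Frequencies: why:5, move:4, eye:4, man:3, sky:3, leave:2, false:2, these:2, hour:2, should:2, cool:2, after:2, laugh:1, be:1, teacher:1, story:1, cloud:1, clean:1
Hapax (freq=1): be, clean, cloud, laugh, story, teacher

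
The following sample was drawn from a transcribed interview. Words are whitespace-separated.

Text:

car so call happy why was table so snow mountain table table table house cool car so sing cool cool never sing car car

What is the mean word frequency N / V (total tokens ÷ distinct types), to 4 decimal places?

N = 24 tokens, V = 13 types.
Mean frequency = N / V = 24 / 13 = 1.8462

1.8462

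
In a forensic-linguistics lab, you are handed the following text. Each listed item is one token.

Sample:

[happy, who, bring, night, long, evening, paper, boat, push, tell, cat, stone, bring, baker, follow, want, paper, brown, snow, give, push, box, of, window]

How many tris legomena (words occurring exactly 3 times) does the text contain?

Frequencies: bring:2, paper:2, push:2, happy:1, who:1, night:1, long:1, evening:1, boat:1, tell:1, cat:1, stone:1, baker:1, follow:1, want:1, brown:1, snow:1, give:1, box:1, of:1, … (1 more, each freq 1)
Words with frequency 3: (none)

0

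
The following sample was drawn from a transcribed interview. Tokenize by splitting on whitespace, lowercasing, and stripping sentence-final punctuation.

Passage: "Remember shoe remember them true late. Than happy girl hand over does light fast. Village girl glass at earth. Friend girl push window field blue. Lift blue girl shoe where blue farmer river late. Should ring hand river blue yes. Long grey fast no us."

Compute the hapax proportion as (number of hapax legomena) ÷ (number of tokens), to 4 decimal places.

Frequencies: girl:4, blue:4, remember:2, shoe:2, late:2, hand:2, fast:2, river:2, them:1, true:1, than:1, happy:1, over:1, does:1, light:1, village:1, glass:1, at:1, earth:1, friend:1, … (13 more, each freq 1)
Hapax count = 25; token count = 45.
Ratio = 25 / 45 = 0.5556

0.5556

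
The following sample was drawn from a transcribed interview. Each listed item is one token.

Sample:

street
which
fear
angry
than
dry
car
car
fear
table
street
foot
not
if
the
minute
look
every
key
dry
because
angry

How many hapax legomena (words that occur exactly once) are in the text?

12

Frequencies: street:2, fear:2, angry:2, dry:2, car:2, which:1, than:1, table:1, foot:1, not:1, if:1, the:1, minute:1, look:1, every:1, key:1, because:1
Hapax (freq=1): because, every, foot, if, key, look, minute, not, table, than, the, which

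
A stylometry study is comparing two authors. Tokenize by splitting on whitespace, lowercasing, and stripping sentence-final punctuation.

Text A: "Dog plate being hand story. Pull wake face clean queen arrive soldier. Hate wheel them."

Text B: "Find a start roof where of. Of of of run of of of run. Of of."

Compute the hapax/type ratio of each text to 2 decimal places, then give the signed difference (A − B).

A: hapax=15, V=15, ratio=1.00
B: hapax=5, V=7, ratio=0.71
Difference = 1.00 − 0.71 = 0.29

0.29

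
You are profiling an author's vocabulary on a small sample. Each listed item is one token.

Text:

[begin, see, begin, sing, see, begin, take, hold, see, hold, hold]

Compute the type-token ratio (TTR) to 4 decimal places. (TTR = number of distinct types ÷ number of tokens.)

0.4545

N = 11 tokens, V = 5 types.
TTR = V / N = 5 / 11 = 0.4545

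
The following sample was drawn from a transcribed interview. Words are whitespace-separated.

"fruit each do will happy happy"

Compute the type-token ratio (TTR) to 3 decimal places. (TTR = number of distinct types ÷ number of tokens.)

N = 6 tokens, V = 5 types.
TTR = V / N = 5 / 6 = 0.833

0.833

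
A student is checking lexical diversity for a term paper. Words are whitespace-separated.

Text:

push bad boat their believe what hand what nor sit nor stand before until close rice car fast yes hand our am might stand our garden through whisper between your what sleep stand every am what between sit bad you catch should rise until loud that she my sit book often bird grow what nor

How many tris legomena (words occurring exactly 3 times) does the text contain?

3

Frequencies: what:5, nor:3, sit:3, stand:3, bad:2, hand:2, until:2, our:2, am:2, between:2, push:1, boat:1, their:1, believe:1, before:1, close:1, rice:1, car:1, fast:1, yes:1, … (19 more, each freq 1)
Words with frequency 3: nor, sit, stand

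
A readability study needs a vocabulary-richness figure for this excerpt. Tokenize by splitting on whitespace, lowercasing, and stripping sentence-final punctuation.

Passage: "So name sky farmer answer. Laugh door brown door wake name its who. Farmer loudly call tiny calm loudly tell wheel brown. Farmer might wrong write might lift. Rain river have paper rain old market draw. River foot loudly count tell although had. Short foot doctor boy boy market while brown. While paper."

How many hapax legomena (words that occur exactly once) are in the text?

Frequencies: farmer:3, brown:3, loudly:3, name:2, door:2, tell:2, might:2, rain:2, river:2, paper:2, market:2, foot:2, boy:2, while:2, so:1, sky:1, answer:1, laugh:1, wake:1, its:1, … (16 more, each freq 1)
Hapax (freq=1): although, answer, call, calm, count, doctor, draw, had, have, its, laugh, lift, old, short, sky, so, tiny, wake, wheel, who, write, wrong

22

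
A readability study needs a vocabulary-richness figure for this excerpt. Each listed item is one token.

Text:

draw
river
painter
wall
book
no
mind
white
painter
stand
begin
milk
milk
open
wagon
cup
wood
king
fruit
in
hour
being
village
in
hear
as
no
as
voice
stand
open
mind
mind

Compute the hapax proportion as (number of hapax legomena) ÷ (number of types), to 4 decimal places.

0.6667

Frequencies: mind:3, painter:2, no:2, stand:2, milk:2, open:2, in:2, as:2, draw:1, river:1, wall:1, book:1, white:1, begin:1, wagon:1, cup:1, wood:1, king:1, fruit:1, hour:1, … (4 more, each freq 1)
Hapax count = 16; type count = 24.
Ratio = 16 / 24 = 0.6667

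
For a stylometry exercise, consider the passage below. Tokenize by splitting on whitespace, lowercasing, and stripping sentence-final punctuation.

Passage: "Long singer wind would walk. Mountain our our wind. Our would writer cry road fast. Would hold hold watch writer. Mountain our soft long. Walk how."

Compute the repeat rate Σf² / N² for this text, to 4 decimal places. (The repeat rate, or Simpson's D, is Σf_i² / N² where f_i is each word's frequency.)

Frequencies: our:4, would:3, long:2, wind:2, walk:2, mountain:2, writer:2, hold:2, singer:1, cry:1, road:1, fast:1, watch:1, soft:1, how:1
Σf² = 56; N² = 676
Repeat rate = 56 / 676 = 0.0828

0.0828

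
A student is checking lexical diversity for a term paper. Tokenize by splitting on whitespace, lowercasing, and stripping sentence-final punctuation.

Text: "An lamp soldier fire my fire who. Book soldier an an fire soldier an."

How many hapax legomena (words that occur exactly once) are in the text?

Frequencies: an:4, soldier:3, fire:3, lamp:1, my:1, who:1, book:1
Hapax (freq=1): book, lamp, my, who

4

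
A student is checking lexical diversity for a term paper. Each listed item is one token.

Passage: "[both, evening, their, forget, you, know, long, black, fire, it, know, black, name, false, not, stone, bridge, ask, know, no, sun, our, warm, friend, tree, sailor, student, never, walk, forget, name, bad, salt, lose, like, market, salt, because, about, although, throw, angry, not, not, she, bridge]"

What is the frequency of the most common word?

Frequencies: know:3, not:3, forget:2, black:2, name:2, bridge:2, salt:2, both:1, evening:1, their:1, you:1, long:1, fire:1, it:1, false:1, stone:1, ask:1, no:1, sun:1, our:1, … (17 more, each freq 1)
Most common: 'know' with frequency 3.

3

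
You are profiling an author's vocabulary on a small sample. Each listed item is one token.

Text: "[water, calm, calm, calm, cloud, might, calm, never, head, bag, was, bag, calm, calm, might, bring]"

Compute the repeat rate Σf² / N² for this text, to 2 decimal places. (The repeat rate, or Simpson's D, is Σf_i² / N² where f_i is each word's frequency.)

Frequencies: calm:6, might:2, bag:2, water:1, cloud:1, never:1, head:1, was:1, bring:1
Σf² = 50; N² = 256
Repeat rate = 50 / 256 = 0.20

0.20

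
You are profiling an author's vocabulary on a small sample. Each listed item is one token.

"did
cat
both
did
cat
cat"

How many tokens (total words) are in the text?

Tokens: did, cat, both, did, cat, cat
N = 6

6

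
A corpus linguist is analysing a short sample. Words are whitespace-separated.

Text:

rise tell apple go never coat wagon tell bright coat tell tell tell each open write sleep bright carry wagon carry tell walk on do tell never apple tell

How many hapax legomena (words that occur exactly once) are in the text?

Frequencies: tell:8, apple:2, never:2, coat:2, wagon:2, bright:2, carry:2, rise:1, go:1, each:1, open:1, write:1, sleep:1, walk:1, on:1, do:1
Hapax (freq=1): do, each, go, on, open, rise, sleep, walk, write

9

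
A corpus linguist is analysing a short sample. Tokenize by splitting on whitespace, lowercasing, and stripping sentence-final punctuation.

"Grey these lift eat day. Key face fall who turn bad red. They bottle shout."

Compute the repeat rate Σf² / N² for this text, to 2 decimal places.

Frequencies: grey:1, these:1, lift:1, eat:1, day:1, key:1, face:1, fall:1, who:1, turn:1, bad:1, red:1, they:1, bottle:1, shout:1
Σf² = 15; N² = 225
Repeat rate = 15 / 225 = 0.07

0.07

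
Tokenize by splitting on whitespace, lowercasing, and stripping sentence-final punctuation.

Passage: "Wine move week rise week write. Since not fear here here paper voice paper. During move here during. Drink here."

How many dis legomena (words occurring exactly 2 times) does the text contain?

Frequencies: here:4, move:2, week:2, paper:2, during:2, wine:1, rise:1, write:1, since:1, not:1, fear:1, voice:1, drink:1
Words with frequency 2: during, move, paper, week

4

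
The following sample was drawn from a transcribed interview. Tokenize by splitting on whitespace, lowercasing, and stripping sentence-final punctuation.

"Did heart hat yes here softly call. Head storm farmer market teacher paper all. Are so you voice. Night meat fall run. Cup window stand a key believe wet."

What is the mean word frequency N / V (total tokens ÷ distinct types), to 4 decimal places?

N = 29 tokens, V = 29 types.
Mean frequency = N / V = 29 / 29 = 1.0000

1.0000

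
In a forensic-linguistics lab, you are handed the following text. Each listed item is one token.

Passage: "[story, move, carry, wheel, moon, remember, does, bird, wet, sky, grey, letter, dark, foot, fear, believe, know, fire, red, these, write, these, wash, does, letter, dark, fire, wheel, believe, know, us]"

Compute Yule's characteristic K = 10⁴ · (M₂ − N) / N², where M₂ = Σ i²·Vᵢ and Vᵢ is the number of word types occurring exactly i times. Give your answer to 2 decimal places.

Frequencies: wheel:2, does:2, letter:2, dark:2, believe:2, know:2, fire:2, these:2, story:1, move:1, carry:1, moon:1, remember:1, bird:1, wet:1, sky:1, grey:1, foot:1, fear:1, red:1, … (3 more, each freq 1)
N = 31. Frequency spectrum: V_1=15, V_2=8
M₂ = 1²·15 + 2²·8 = 47
K = 10000 × (47 − 31) / 31² = 166.49

166.49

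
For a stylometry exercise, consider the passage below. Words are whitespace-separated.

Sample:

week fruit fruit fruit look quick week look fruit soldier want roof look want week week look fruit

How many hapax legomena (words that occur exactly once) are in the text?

3

Frequencies: fruit:5, week:4, look:4, want:2, quick:1, soldier:1, roof:1
Hapax (freq=1): quick, roof, soldier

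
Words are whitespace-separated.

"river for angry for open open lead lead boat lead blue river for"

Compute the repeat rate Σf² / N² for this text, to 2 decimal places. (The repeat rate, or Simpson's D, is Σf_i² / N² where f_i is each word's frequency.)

Frequencies: for:3, lead:3, river:2, open:2, angry:1, boat:1, blue:1
Σf² = 29; N² = 169
Repeat rate = 29 / 169 = 0.17

0.17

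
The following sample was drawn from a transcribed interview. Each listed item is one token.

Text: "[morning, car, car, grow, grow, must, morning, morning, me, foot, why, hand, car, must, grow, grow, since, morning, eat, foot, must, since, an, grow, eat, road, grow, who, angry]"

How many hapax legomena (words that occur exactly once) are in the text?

Frequencies: grow:6, morning:4, car:3, must:3, foot:2, since:2, eat:2, me:1, why:1, hand:1, an:1, road:1, who:1, angry:1
Hapax (freq=1): an, angry, hand, me, road, who, why

7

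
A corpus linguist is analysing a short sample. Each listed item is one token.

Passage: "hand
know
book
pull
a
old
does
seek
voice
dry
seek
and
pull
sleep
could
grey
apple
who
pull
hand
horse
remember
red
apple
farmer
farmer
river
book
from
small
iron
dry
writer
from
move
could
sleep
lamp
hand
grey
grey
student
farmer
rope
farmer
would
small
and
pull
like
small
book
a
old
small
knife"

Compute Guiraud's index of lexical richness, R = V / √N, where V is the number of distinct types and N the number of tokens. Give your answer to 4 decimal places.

4.2762

N = 56, V = 32.
√N = 7.483315
R = 32 / 7.483315 = 4.2762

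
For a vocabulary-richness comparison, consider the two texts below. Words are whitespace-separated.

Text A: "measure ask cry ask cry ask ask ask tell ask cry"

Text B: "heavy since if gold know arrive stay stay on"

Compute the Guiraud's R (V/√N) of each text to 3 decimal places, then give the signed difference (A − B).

-1.461

A: V=4, N=11, R=1.206
B: V=8, N=9, R=2.667
Difference = 1.206 − 2.667 = -1.461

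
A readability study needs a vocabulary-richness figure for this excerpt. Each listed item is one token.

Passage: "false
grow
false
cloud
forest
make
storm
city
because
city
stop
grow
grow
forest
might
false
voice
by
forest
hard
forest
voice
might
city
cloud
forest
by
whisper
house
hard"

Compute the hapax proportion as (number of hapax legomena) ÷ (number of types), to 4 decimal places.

0.4000

Frequencies: forest:5, false:3, grow:3, city:3, cloud:2, might:2, voice:2, by:2, hard:2, make:1, storm:1, because:1, stop:1, whisper:1, house:1
Hapax count = 6; type count = 15.
Ratio = 6 / 15 = 0.4000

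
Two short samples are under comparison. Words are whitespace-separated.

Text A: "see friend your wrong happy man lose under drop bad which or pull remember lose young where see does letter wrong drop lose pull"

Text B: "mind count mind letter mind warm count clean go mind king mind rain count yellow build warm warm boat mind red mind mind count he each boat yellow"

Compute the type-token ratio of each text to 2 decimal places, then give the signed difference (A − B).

TTR(A) = 18/24 = 0.75
TTR(B) = 14/28 = 0.50
Difference = 0.75 − 0.50 = 0.25

0.25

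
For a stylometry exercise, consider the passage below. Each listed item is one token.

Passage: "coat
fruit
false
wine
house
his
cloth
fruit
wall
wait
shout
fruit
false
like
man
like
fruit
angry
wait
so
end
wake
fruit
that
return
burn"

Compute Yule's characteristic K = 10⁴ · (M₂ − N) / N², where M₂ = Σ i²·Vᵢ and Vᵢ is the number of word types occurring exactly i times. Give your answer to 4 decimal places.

384.6154

Frequencies: fruit:5, false:2, wait:2, like:2, coat:1, wine:1, house:1, his:1, cloth:1, wall:1, shout:1, man:1, angry:1, so:1, end:1, wake:1, that:1, return:1, burn:1
N = 26. Frequency spectrum: V_1=15, V_2=3, V_5=1
M₂ = 1²·15 + 2²·3 + 5²·1 = 52
K = 10000 × (52 − 26) / 26² = 384.6154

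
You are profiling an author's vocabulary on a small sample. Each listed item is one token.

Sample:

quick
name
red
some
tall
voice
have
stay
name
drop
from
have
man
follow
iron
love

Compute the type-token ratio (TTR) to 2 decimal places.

0.88

N = 16 tokens, V = 14 types.
TTR = V / N = 14 / 16 = 0.88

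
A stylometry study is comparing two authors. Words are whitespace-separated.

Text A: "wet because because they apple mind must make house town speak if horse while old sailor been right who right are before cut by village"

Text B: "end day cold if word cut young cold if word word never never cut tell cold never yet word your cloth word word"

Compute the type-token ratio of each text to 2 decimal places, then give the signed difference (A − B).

TTR(A) = 23/25 = 0.92
TTR(B) = 12/23 = 0.52
Difference = 0.92 − 0.52 = 0.40

0.40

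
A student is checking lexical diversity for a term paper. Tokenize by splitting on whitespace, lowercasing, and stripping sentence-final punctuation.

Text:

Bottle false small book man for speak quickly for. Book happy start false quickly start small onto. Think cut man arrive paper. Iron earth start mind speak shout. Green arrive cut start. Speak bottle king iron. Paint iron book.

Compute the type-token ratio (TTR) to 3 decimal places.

0.564

N = 39 tokens, V = 22 types.
TTR = V / N = 22 / 39 = 0.564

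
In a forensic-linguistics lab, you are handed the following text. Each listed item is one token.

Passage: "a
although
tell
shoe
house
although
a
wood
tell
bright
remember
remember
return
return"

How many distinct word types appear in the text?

9

Distinct types: {a, although, bright, house, remember, return, shoe, tell, wood}
V = 9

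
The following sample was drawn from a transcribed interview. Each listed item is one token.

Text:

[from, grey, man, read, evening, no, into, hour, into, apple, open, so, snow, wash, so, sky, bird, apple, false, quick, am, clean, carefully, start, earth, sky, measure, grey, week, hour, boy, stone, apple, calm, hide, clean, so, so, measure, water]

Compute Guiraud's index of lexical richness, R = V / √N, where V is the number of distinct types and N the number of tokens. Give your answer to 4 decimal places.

N = 40, V = 29.
√N = 6.324555
R = 29 / 6.324555 = 4.5853

4.5853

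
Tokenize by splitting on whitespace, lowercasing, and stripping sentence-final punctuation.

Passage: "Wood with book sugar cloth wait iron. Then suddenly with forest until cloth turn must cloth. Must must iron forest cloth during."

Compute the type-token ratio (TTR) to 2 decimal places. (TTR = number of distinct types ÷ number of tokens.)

N = 22 tokens, V = 14 types.
TTR = V / N = 14 / 22 = 0.64

0.64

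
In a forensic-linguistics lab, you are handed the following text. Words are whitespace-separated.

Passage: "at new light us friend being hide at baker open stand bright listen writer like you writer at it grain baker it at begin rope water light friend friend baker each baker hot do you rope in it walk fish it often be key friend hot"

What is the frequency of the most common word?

Frequencies: at:4, friend:4, baker:4, it:4, light:2, writer:2, you:2, rope:2, hot:2, new:1, us:1, being:1, hide:1, open:1, stand:1, bright:1, listen:1, like:1, grain:1, begin:1, … (9 more, each freq 1)
Most common: 'at' with frequency 4.

4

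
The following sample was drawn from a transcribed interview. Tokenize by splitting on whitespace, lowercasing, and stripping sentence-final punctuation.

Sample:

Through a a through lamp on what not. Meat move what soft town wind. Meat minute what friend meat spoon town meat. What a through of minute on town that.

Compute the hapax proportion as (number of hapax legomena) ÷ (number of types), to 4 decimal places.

Frequencies: what:4, meat:4, through:3, a:3, town:3, on:2, minute:2, lamp:1, not:1, move:1, soft:1, wind:1, friend:1, spoon:1, of:1, that:1
Hapax count = 9; type count = 16.
Ratio = 9 / 16 = 0.5625

0.5625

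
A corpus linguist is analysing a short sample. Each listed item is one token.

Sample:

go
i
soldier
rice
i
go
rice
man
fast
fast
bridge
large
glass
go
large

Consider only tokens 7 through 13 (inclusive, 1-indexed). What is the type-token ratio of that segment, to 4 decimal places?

0.8571

Segment tokens 7–13: rice, man, fast, fast, bridge, large, glass
Segment N = 7, segment V = 6.
TTR = 6 / 7 = 0.8571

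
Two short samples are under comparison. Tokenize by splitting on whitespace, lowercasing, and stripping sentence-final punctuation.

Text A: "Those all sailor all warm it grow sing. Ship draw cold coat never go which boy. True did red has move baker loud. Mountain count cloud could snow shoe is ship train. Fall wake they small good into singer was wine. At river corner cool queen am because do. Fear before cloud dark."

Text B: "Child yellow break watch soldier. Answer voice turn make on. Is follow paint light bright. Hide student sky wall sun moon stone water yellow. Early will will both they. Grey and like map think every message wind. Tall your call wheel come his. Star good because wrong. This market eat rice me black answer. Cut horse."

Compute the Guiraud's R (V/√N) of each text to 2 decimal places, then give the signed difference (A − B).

-0.21

A: V=50, N=53, R=6.87
B: V=53, N=56, R=7.08
Difference = 6.87 − 7.08 = -0.21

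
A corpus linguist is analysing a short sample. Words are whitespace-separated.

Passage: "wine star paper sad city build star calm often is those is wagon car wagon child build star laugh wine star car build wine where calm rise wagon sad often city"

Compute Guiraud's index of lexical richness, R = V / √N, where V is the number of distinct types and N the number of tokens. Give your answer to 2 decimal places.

N = 31, V = 16.
√N = 5.567764
R = 16 / 5.567764 = 2.87

2.87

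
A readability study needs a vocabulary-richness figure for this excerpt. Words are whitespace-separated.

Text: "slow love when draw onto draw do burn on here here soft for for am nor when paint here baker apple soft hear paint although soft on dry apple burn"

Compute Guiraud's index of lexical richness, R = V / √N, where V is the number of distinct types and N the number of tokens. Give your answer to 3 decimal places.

N = 30, V = 19.
√N = 5.477226
R = 19 / 5.477226 = 3.469

3.469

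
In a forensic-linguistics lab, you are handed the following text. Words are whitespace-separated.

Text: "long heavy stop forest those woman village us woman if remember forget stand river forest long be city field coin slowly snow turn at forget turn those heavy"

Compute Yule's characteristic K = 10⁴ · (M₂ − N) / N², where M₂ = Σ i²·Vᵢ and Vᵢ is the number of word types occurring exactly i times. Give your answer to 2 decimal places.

Frequencies: long:2, heavy:2, forest:2, those:2, woman:2, forget:2, turn:2, stop:1, village:1, us:1, if:1, remember:1, stand:1, river:1, be:1, city:1, field:1, coin:1, slowly:1, snow:1, … (1 more, each freq 1)
N = 28. Frequency spectrum: V_1=14, V_2=7
M₂ = 1²·14 + 2²·7 = 42
K = 10000 × (42 − 28) / 28² = 178.57

178.57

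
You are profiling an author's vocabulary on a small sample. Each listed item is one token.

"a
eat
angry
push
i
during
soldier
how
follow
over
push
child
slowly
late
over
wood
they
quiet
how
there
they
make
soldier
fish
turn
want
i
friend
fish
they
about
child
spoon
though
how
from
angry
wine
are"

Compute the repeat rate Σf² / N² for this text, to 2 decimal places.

Frequencies: how:3, they:3, angry:2, push:2, i:2, soldier:2, over:2, child:2, fish:2, a:1, eat:1, during:1, follow:1, slowly:1, late:1, wood:1, quiet:1, there:1, make:1, turn:1, … (8 more, each freq 1)
Σf² = 65; N² = 1521
Repeat rate = 65 / 1521 = 0.04

0.04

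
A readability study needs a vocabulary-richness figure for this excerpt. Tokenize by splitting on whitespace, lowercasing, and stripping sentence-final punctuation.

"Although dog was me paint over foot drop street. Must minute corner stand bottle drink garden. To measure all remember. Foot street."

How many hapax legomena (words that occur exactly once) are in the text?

Frequencies: foot:2, street:2, although:1, dog:1, was:1, me:1, paint:1, over:1, drop:1, must:1, minute:1, corner:1, stand:1, bottle:1, drink:1, garden:1, to:1, measure:1, all:1, remember:1
Hapax (freq=1): all, although, bottle, corner, dog, drink, drop, garden, me, measure, minute, must, over, paint, remember, stand, to, was

18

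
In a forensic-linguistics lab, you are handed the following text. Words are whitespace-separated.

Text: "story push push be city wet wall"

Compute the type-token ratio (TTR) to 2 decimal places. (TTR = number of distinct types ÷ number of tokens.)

N = 7 tokens, V = 6 types.
TTR = V / N = 6 / 7 = 0.86

0.86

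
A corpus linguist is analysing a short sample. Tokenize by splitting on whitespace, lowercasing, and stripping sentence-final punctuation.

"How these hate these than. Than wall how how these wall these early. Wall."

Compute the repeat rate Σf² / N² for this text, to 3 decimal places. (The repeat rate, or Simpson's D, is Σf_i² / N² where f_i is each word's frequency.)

0.204

Frequencies: these:4, how:3, wall:3, than:2, hate:1, early:1
Σf² = 40; N² = 196
Repeat rate = 40 / 196 = 0.204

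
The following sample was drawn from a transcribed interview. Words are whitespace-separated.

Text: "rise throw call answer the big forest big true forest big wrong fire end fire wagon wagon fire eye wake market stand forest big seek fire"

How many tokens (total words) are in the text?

Tokens: rise, throw, call, answer, the, big, forest, big, true, forest, big, wrong, fire, end, fire, wagon, wagon, fire, eye, wake, market, stand, forest, big, seek, fire
N = 26

26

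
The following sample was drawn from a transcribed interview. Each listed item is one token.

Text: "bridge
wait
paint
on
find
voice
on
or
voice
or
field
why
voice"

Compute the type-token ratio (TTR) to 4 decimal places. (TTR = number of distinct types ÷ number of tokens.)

N = 13 tokens, V = 9 types.
TTR = V / N = 9 / 13 = 0.6923

0.6923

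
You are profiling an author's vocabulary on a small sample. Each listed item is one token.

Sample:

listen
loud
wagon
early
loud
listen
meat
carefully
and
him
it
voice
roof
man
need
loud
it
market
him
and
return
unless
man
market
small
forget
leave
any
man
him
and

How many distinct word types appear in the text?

Distinct types: {and, any, carefully, early, forget, him, it, leave, listen, loud, man, market, meat, need, return, roof, small, unless, voice, wagon}
V = 20

20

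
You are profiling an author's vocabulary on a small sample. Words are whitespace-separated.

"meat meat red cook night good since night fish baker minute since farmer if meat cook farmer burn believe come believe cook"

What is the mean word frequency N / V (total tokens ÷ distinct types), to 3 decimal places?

1.571

N = 22 tokens, V = 14 types.
Mean frequency = N / V = 22 / 14 = 1.571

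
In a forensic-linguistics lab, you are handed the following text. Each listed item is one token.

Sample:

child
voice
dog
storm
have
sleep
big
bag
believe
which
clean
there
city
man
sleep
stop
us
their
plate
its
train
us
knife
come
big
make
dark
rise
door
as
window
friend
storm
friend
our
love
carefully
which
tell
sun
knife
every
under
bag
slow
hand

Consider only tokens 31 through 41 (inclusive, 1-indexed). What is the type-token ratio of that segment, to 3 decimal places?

Segment tokens 31–41: window, friend, storm, friend, our, love, carefully, which, tell, sun, knife
Segment N = 11, segment V = 10.
TTR = 10 / 11 = 0.909

0.909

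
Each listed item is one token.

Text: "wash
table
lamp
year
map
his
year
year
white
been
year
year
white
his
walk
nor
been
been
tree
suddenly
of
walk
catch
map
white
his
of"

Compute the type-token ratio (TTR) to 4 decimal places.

N = 27 tokens, V = 14 types.
TTR = V / N = 14 / 27 = 0.5185

0.5185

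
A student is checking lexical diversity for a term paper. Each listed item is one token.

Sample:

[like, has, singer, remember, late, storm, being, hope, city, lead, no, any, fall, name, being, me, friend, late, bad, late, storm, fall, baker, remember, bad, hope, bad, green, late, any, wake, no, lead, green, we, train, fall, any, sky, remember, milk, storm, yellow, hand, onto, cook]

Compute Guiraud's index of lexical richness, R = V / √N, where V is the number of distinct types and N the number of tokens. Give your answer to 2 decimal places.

N = 46, V = 28.
√N = 6.782330
R = 28 / 6.782330 = 4.13

4.13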